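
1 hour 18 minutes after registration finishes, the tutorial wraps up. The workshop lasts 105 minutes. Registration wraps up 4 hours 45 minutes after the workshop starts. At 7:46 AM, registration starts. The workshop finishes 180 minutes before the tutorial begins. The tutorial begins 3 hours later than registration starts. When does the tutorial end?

12:04 PM

The tutorial starts at 7:46 AM + 180 min = 10:46 AM.
The workshop ends at 10:46 AM − 180 min = 7:46 AM.
The workshop starts at 7:46 AM − 105 min = 6:01 AM.
Registration ends at 6:01 AM + 285 min = 10:46 AM.
The tutorial ends at 10:46 AM + 78 min = 12:04 PM.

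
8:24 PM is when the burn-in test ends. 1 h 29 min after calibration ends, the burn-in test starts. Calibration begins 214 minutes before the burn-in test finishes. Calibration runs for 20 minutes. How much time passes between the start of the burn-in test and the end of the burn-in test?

Calibration starts at 8:24 PM − 214 min = 4:50 PM.
Calibration ends at 4:50 PM + 20 min = 5:10 PM.
The burn-in test starts at 5:10 PM + 89 min = 6:39 PM.
From 6:39 PM to 8:24 PM is 1 hour 45 minutes.

1 hour 45 minutes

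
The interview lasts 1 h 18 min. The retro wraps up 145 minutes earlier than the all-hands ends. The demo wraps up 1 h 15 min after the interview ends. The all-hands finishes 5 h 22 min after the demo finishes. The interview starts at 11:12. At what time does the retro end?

The interview ends at 11:12 + 78 min = 12:30.
The demo ends at 12:30 + 75 min = 13:45.
The all-hands ends at 13:45 + 322 min = 19:07.
The retro ends at 19:07 − 145 min = 16:42.

16:42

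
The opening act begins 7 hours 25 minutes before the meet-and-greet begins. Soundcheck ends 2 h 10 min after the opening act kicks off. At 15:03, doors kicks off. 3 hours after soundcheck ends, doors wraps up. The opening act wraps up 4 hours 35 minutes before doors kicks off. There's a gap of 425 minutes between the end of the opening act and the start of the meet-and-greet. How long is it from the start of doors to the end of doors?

The opening act ends at 15:03 − 275 min = 10:28.
The meet-and-greet starts at 10:28 + 425 min = 17:33.
The opening act starts at 17:33 − 445 min = 10:08.
Soundcheck ends at 10:08 + 130 min = 12:18.
Doors ends at 12:18 + 180 min = 15:18.
From 15:03 to 15:18 is 15 minutes.

15 minutes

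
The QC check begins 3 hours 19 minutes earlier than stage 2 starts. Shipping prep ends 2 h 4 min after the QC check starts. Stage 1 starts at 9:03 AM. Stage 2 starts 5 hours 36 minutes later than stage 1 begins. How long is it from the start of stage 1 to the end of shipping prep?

4 h 21 min

Stage 2 starts at 9:03 AM + 336 min = 2:39 PM.
The QC check starts at 2:39 PM − 199 min = 11:20 AM.
Shipping prep ends at 11:20 AM + 124 min = 1:24 PM.
From 9:03 AM to 1:24 PM is 4 h 21 min.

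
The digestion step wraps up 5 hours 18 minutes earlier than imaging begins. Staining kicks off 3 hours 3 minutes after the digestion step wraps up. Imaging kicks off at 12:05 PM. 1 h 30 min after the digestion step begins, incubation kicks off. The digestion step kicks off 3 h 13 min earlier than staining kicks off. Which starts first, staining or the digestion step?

The digestion step ends at 12:05 PM − 318 min = 6:47 AM.
Staining starts at 6:47 AM + 183 min = 9:50 AM.
The digestion step starts at 9:50 AM − 193 min = 6:37 AM.
Staining starts at 9:50 AM and the digestion step starts at 6:37 AM, so the digestion step is first.

the digestion step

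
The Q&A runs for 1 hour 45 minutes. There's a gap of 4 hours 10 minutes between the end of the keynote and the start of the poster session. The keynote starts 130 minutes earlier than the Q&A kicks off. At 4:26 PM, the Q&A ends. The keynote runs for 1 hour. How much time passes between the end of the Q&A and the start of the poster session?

1 hour 15 minutes

The Q&A starts at 4:26 PM − 105 min = 2:41 PM.
The keynote starts at 2:41 PM − 130 min = 12:31 PM.
The keynote ends at 12:31 PM + 60 min = 1:31 PM.
The poster session starts at 1:31 PM + 250 min = 5:41 PM.
From 4:26 PM to 5:41 PM is 1 hour 15 minutes.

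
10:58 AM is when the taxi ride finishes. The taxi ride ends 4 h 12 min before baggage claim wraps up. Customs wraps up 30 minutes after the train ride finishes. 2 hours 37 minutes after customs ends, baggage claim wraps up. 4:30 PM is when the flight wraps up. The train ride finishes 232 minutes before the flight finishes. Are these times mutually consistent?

No

The train ride ends at 4:30 PM − 232 min = 12:38 PM.
Customs ends at 12:38 PM + 30 min = 1:08 PM.
Baggage claim ends at 1:08 PM + 157 min = 3:45 PM.
The taxi ride ends at 3:45 PM − 252 min = 11:33 AM.
But the taxi ride is also said to end at 10:58 AM — a 35-minute conflict.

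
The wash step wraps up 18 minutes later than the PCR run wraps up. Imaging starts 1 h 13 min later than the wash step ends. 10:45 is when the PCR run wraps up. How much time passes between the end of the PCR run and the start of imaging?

The wash step ends at 10:45 + 18 min = 11:03.
Imaging starts at 11:03 + 73 min = 12:16.
From 10:45 to 12:16 is 1 hour 31 minutes.

1 hour 31 minutes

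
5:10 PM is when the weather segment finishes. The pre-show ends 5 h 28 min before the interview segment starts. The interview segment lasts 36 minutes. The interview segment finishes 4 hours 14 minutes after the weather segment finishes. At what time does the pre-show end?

The interview segment ends at 5:10 PM + 254 min = 9:24 PM.
The interview segment starts at 9:24 PM − 36 min = 8:48 PM.
The pre-show ends at 8:48 PM − 328 min = 3:20 PM.

3:20 PM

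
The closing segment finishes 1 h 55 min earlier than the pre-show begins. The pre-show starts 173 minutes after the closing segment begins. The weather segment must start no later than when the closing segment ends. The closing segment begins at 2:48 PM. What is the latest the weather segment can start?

3:46 PM

The pre-show starts at 2:48 PM + 173 min = 5:41 PM.
The closing segment ends at 5:41 PM − 115 min = 3:46 PM.
The weather segment is bounded by the closing segment, so the latest it can start is 3:46 PM.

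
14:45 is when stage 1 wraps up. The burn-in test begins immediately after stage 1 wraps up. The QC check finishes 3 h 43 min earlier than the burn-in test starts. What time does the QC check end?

The burn-in test starts at 14:45.
The QC check ends at 14:45 − 223 min = 11:02.

11:02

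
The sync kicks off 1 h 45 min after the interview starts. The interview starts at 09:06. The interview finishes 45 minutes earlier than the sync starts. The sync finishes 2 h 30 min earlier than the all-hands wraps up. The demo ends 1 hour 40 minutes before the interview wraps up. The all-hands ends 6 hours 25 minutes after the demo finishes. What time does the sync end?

The sync starts at 09:06 + 105 min = 10:51.
The interview ends at 10:51 − 45 min = 10:06.
The demo ends at 10:06 − 100 min = 08:26.
The all-hands ends at 08:26 + 385 min = 14:51.
The sync ends at 14:51 − 150 min = 12:21.

12:21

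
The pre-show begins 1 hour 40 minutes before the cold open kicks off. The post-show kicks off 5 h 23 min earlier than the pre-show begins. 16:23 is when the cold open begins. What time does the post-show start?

09:20

The pre-show starts at 16:23 − 100 min = 14:43.
The post-show starts at 14:43 − 323 min = 09:20.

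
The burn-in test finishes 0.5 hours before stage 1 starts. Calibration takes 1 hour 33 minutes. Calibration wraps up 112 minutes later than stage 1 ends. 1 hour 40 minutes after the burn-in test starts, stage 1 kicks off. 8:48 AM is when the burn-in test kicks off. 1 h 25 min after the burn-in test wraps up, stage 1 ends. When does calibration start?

Stage 1 starts at 8:48 AM + 100 min = 10:28 AM.
The burn-in test ends at 10:28 AM − 30 min = 9:58 AM.
Stage 1 ends at 9:58 AM + 85 min = 11:23 AM.
Calibration ends at 11:23 AM + 112 min = 1:15 PM.
Calibration starts at 1:15 PM − 93 min = 11:42 AM.

11:42 AM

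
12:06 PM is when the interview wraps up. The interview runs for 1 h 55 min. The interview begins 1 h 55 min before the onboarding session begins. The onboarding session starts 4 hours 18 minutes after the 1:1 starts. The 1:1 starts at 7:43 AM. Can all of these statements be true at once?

No

The onboarding session starts at 7:43 AM + 258 min = 12:01 PM.
The interview starts at 12:01 PM − 115 min = 10:06 AM.
The interview ends at 10:06 AM + 115 min = 12:01 PM.
But the interview is also said to end at 12:06 PM — a 5-minute conflict.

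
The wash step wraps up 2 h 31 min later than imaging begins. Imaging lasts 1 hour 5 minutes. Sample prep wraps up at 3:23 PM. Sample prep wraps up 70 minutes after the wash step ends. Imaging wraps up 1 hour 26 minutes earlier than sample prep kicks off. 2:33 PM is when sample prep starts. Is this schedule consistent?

No

Imaging ends at 2:33 PM − 86 min = 1:07 PM.
Imaging starts at 1:07 PM − 65 min = 12:02 PM.
The wash step ends at 12:02 PM + 151 min = 2:33 PM.
Sample prep ends at 2:33 PM + 70 min = 3:43 PM.
But sample prep is also said to end at 3:23 PM — a 20-minute conflict.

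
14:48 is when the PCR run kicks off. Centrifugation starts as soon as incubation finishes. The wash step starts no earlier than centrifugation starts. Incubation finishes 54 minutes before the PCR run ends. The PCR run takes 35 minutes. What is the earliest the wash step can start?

14:29

The PCR run ends at 14:48 + 35 min = 15:23.
Incubation ends at 15:23 − 54 min = 14:29.
So centrifugation starts at 14:29.
The wash step is bounded by centrifugation, so the earliest it can start is 14:29.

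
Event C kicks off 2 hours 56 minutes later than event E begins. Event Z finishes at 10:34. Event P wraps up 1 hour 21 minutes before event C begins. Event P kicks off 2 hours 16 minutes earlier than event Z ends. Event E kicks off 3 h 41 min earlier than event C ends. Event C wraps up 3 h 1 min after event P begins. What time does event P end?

Event P starts at 10:34 − 136 min = 08:18.
Event C ends at 08:18 + 181 min = 11:19.
Event E starts at 11:19 − 221 min = 07:38.
Event C starts at 07:38 + 176 min = 10:34.
Event P ends at 10:34 − 81 min = 09:13.

09:13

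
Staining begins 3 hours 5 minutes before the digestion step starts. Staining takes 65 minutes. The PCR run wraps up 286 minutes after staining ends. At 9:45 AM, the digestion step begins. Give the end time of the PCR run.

12:31 PM

Staining starts at 9:45 AM − 185 min = 6:40 AM.
Staining ends at 6:40 AM + 65 min = 7:45 AM.
The PCR run ends at 7:45 AM + 286 min = 12:31 PM.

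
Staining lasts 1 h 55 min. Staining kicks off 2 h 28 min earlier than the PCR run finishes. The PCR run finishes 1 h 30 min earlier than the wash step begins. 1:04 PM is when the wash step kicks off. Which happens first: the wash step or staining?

The PCR run ends at 1:04 PM − 90 min = 11:34 AM.
Staining starts at 11:34 AM − 148 min = 9:06 AM.
The wash step starts at 1:04 PM and staining starts at 9:06 AM, so staining is first.

staining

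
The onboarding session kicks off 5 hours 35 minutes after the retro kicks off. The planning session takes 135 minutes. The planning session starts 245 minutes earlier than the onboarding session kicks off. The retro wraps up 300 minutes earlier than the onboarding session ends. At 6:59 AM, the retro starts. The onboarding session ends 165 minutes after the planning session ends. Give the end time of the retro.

The onboarding session starts at 6:59 AM + 335 min = 12:34 PM.
The planning session starts at 12:34 PM − 245 min = 8:29 AM.
The planning session ends at 8:29 AM + 135 min = 10:44 AM.
The onboarding session ends at 10:44 AM + 165 min = 1:29 PM.
The retro ends at 1:29 PM − 300 min = 8:29 AM.

8:29 AM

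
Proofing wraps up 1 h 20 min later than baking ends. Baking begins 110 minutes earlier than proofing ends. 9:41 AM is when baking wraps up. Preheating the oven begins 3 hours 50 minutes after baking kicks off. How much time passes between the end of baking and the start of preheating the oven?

3 hours 20 minutes

Proofing ends at 9:41 AM + 80 min = 11:01 AM.
Baking starts at 11:01 AM − 110 min = 9:11 AM.
Preheating the oven starts at 9:11 AM + 230 min = 1:01 PM.
From 9:41 AM to 1:01 PM is 3 hours 20 minutes.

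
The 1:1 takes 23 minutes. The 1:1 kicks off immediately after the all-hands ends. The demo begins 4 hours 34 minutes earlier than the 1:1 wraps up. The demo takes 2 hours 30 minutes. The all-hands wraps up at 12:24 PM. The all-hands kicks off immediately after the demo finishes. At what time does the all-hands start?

The 1:1 starts at 12:24 PM.
The 1:1 ends at 12:24 PM + 23 min = 12:47 PM.
The demo starts at 12:47 PM − 274 min = 8:13 AM.
The demo ends at 8:13 AM + 150 min = 10:43 AM.
So the all-hands starts at 10:43 AM.

10:43 AM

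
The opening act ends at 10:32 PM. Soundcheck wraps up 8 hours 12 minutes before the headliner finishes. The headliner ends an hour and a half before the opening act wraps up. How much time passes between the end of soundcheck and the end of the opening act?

The headliner ends at 10:32 PM − 90 min = 9:02 PM.
Soundcheck ends at 9:02 PM − 492 min = 12:50 PM.
From 12:50 PM to 10:32 PM is 9 hours 42 minutes.

9 hours 42 minutes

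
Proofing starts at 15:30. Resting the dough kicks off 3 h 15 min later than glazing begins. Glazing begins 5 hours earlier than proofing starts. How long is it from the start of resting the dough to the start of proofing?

Glazing starts at 15:30 − 300 min = 10:30.
Resting the dough starts at 10:30 + 195 min = 13:45.
From 13:45 to 15:30 is 105 minutes.

105 minutes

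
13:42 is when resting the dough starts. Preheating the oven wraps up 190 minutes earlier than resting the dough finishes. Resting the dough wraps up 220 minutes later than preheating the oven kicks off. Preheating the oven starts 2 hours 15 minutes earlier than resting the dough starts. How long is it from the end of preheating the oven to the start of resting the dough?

1 hour 45 minutes

Preheating the oven starts at 13:42 − 135 min = 11:27.
Resting the dough ends at 11:27 + 220 min = 15:07.
Preheating the oven ends at 15:07 − 190 min = 11:57.
From 11:57 to 13:42 is 1 hour 45 minutes.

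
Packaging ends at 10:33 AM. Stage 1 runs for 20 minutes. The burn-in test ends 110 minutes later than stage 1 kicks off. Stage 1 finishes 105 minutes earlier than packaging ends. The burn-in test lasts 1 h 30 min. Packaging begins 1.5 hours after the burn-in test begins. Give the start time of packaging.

10:18 AM

Stage 1 ends at 10:33 AM − 105 min = 8:48 AM.
Stage 1 starts at 8:48 AM − 20 min = 8:28 AM.
The burn-in test ends at 8:28 AM + 110 min = 10:18 AM.
The burn-in test starts at 10:18 AM − 90 min = 8:48 AM.
Packaging starts at 8:48 AM + 90 min = 10:18 AM.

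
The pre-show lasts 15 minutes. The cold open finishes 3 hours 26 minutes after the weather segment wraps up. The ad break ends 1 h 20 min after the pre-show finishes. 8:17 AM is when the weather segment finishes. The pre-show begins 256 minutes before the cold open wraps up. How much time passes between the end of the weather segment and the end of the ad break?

45 minutes

The cold open ends at 8:17 AM + 206 min = 11:43 AM.
The pre-show starts at 11:43 AM − 256 min = 7:27 AM.
The pre-show ends at 7:27 AM + 15 min = 7:42 AM.
The ad break ends at 7:42 AM + 80 min = 9:02 AM.
From 8:17 AM to 9:02 AM is 45 minutes.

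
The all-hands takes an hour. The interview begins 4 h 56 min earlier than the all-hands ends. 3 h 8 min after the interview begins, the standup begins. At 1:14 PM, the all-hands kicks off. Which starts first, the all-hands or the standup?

the standup

The all-hands ends at 1:14 PM + 60 min = 2:14 PM.
The interview starts at 2:14 PM − 296 min = 9:18 AM.
The standup starts at 9:18 AM + 188 min = 12:26 PM.
The all-hands starts at 1:14 PM and the standup starts at 12:26 PM, so the standup is first.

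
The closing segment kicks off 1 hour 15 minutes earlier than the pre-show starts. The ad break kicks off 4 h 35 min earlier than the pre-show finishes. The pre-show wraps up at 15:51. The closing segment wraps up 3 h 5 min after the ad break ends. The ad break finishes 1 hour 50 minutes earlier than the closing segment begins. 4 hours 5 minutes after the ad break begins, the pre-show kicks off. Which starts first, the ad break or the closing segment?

The ad break starts at 15:51 − 275 min = 11:16.
The pre-show starts at 11:16 + 245 min = 15:21.
The closing segment starts at 15:21 − 75 min = 14:06.
The ad break starts at 11:16 and the closing segment starts at 14:06, so the ad break is first.

the ad break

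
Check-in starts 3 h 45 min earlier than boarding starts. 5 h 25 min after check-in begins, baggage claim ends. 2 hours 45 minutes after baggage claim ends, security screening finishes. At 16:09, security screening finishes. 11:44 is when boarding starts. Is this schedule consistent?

Check-in starts at 11:44 − 225 min = 07:59.
Baggage claim ends at 07:59 + 325 min = 13:24.
Security screening ends at 13:24 + 165 min = 16:09.
That matches the stated 16:09, so the schedule is consistent.

Yes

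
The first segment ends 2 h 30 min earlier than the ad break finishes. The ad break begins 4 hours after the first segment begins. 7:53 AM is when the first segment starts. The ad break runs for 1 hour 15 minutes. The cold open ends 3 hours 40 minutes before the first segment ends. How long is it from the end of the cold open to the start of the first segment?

The ad break starts at 7:53 AM + 240 min = 11:53 AM.
The ad break ends at 11:53 AM + 75 min = 1:08 PM.
The first segment ends at 1:08 PM − 150 min = 10:38 AM.
The cold open ends at 10:38 AM − 220 min = 6:58 AM.
From 6:58 AM to 7:53 AM is 55 minutes.

55 minutes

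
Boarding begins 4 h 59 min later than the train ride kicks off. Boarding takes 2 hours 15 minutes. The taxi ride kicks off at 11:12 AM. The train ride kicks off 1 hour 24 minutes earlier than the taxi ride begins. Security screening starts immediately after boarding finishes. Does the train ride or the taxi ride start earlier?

The train ride starts at 11:12 AM − 84 min = 9:48 AM.
The train ride starts at 9:48 AM and the taxi ride starts at 11:12 AM, so the train ride is first.

the train ride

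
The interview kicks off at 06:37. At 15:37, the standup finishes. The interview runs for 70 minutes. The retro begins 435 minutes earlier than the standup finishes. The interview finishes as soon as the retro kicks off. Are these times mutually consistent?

The retro starts at 15:37 − 435 min = 08:22.
So the interview ends at 08:22.
The interview starts at 08:22 − 70 min = 07:12.
But the interview is also said to start at 06:37 — a 35-minute conflict.

No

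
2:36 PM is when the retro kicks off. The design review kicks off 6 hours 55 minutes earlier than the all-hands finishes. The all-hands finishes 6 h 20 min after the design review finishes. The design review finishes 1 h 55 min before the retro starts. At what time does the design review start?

12:06 PM

The design review ends at 2:36 PM − 115 min = 12:41 PM.
The all-hands ends at 12:41 PM + 380 min = 7:01 PM.
The design review starts at 7:01 PM − 415 min = 12:06 PM.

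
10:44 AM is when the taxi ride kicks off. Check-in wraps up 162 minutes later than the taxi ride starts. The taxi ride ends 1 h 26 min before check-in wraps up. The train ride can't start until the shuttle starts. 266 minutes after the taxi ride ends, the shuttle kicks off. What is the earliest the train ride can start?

Check-in ends at 10:44 AM + 162 min = 1:26 PM.
The taxi ride ends at 1:26 PM − 86 min = 12:00 PM.
The shuttle starts at 12:00 PM + 266 min = 4:26 PM.
The train ride is bounded by the shuttle, so the earliest it can start is 4:26 PM.

4:26 PM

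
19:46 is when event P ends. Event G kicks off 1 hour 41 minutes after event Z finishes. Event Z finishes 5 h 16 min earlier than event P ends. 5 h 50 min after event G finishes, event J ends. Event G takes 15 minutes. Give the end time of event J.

22:16

Event Z ends at 19:46 − 316 min = 14:30.
Event G starts at 14:30 + 101 min = 16:11.
Event G ends at 16:11 + 15 min = 16:26.
Event J ends at 16:26 + 350 min = 22:16.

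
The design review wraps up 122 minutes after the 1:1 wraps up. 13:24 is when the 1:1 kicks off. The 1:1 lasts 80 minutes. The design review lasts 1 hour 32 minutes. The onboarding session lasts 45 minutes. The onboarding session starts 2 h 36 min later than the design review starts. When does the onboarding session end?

18:35

The 1:1 ends at 13:24 + 80 min = 14:44.
The design review ends at 14:44 + 122 min = 16:46.
The design review starts at 16:46 − 92 min = 15:14.
The onboarding session starts at 15:14 + 156 min = 17:50.
The onboarding session ends at 17:50 + 45 min = 18:35.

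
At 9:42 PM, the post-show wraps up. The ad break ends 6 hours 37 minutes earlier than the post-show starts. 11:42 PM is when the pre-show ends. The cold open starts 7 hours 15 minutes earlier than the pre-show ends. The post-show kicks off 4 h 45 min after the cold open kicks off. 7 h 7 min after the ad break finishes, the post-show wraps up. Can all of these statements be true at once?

The cold open starts at 11:42 PM − 435 min = 4:27 PM.
The post-show starts at 4:27 PM + 285 min = 9:12 PM.
The ad break ends at 9:12 PM − 397 min = 2:35 PM.
The post-show ends at 2:35 PM + 427 min = 9:42 PM.
That matches the stated 9:42 PM, so the schedule is consistent.

Yes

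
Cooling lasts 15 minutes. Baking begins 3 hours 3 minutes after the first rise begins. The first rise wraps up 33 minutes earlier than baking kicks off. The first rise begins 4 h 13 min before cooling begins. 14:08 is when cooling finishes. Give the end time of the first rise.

12:10

Cooling starts at 14:08 − 15 min = 13:53.
The first rise starts at 13:53 − 253 min = 09:40.
Baking starts at 09:40 + 183 min = 12:43.
The first rise ends at 12:43 − 33 min = 12:10.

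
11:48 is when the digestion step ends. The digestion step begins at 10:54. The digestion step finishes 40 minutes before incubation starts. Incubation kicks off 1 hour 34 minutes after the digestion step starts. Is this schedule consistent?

Incubation starts at 10:54 + 94 min = 12:28.
The digestion step ends at 12:28 − 40 min = 11:48.
That matches the stated 11:48, so the schedule is consistent.

Yes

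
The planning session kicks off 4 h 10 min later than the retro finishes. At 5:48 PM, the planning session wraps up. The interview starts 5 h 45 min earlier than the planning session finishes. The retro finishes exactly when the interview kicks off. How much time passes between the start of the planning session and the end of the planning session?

The interview starts at 5:48 PM − 345 min = 12:03 PM.
So the retro ends at 12:03 PM.
The planning session starts at 12:03 PM + 250 min = 4:13 PM.
From 4:13 PM to 5:48 PM is 1 hour 35 minutes.

1 hour 35 minutes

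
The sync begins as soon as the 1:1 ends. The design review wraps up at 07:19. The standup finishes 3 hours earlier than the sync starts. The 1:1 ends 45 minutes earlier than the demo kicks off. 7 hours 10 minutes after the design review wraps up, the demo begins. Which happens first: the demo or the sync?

the sync

The demo starts at 07:19 + 430 min = 14:29.
The 1:1 ends at 14:29 − 45 min = 13:44.
So the sync starts at 13:44.
The demo starts at 14:29 and the sync starts at 13:44, so the sync is first.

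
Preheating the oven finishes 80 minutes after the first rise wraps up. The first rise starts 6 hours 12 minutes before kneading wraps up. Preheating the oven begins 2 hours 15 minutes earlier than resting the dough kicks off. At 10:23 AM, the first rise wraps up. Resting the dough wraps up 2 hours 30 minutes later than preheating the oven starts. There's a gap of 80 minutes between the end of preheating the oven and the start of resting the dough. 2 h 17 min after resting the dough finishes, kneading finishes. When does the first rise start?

Preheating the oven ends at 10:23 AM + 80 min = 11:43 AM.
Resting the dough starts at 11:43 AM + 80 min = 1:03 PM.
Preheating the oven starts at 1:03 PM − 135 min = 10:48 AM.
Resting the dough ends at 10:48 AM + 150 min = 1:18 PM.
Kneading ends at 1:18 PM + 137 min = 3:35 PM.
The first rise starts at 3:35 PM − 372 min = 9:23 AM.

9:23 AM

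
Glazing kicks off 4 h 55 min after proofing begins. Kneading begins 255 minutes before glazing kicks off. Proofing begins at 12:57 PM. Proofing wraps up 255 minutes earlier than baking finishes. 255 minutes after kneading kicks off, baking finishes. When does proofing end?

1:37 PM

Glazing starts at 12:57 PM + 295 min = 5:52 PM.
Kneading starts at 5:52 PM − 255 min = 1:37 PM.
Baking ends at 1:37 PM + 255 min = 5:52 PM.
Proofing ends at 5:52 PM − 255 min = 1:37 PM.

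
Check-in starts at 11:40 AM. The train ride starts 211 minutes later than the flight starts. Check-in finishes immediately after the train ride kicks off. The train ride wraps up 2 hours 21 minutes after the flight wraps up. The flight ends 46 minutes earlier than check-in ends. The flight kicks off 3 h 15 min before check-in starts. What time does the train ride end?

1:31 PM

The flight starts at 11:40 AM − 195 min = 8:25 AM.
The train ride starts at 8:25 AM + 211 min = 11:56 AM.
So check-in ends at 11:56 AM.
The flight ends at 11:56 AM − 46 min = 11:10 AM.
The train ride ends at 11:10 AM + 141 min = 1:31 PM.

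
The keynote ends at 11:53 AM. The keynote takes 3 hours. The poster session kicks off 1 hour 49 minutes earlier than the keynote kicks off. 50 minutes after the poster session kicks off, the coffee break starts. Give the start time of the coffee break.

The keynote starts at 11:53 AM − 180 min = 8:53 AM.
The poster session starts at 8:53 AM − 109 min = 7:04 AM.
The coffee break starts at 7:04 AM + 50 min = 7:54 AM.

7:54 AM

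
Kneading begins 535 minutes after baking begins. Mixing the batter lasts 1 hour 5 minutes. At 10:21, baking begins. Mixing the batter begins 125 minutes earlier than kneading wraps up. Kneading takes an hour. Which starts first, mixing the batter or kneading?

mixing the batter

Kneading starts at 10:21 + 535 min = 19:16.
Kneading ends at 19:16 + 60 min = 20:16.
Mixing the batter starts at 20:16 − 125 min = 18:11.
Mixing the batter starts at 18:11 and kneading starts at 19:16, so mixing the batter is first.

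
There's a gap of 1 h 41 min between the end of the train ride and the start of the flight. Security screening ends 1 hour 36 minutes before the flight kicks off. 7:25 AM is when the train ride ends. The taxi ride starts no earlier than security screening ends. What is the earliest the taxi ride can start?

7:30 AM

The flight starts at 7:25 AM + 101 min = 9:06 AM.
Security screening ends at 9:06 AM − 96 min = 7:30 AM.
The taxi ride is bounded by security screening, so the earliest it can start is 7:30 AM.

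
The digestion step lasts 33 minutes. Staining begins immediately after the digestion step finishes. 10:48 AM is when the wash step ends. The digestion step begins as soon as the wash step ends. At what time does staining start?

The digestion step starts at 10:48 AM.
The digestion step ends at 10:48 AM + 33 min = 11:21 AM.
So staining starts at 11:21 AM.

11:21 AM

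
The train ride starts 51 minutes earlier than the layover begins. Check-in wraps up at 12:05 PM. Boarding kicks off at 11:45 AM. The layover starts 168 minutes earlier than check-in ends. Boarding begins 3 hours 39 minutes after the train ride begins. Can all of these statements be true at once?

No

The layover starts at 12:05 PM − 168 min = 9:17 AM.
The train ride starts at 9:17 AM − 51 min = 8:26 AM.
Boarding starts at 8:26 AM + 219 min = 12:05 PM.
But boarding is also said to start at 11:45 AM — a 20-minute conflict.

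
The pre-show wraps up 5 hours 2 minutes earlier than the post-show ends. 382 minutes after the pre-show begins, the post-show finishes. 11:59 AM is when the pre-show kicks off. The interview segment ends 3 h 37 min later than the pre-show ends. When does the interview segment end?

4:56 PM

The post-show ends at 11:59 AM + 382 min = 6:21 PM.
The pre-show ends at 6:21 PM − 302 min = 1:19 PM.
The interview segment ends at 1:19 PM + 217 min = 4:56 PM.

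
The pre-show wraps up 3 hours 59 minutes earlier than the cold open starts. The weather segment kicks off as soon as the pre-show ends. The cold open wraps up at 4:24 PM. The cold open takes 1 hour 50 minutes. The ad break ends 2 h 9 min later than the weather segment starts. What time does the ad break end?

The cold open starts at 4:24 PM − 110 min = 2:34 PM.
The pre-show ends at 2:34 PM − 239 min = 10:35 AM.
So the weather segment starts at 10:35 AM.
The ad break ends at 10:35 AM + 129 min = 12:44 PM.

12:44 PM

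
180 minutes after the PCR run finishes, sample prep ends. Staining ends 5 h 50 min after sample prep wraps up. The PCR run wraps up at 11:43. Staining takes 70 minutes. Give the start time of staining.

19:23

Sample prep ends at 11:43 + 180 min = 14:43.
Staining ends at 14:43 + 350 min = 20:33.
Staining starts at 20:33 − 70 min = 19:23.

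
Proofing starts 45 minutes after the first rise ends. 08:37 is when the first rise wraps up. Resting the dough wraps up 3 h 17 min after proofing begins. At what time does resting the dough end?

Proofing starts at 08:37 + 45 min = 09:22.
Resting the dough ends at 09:22 + 197 min = 12:39.

12:39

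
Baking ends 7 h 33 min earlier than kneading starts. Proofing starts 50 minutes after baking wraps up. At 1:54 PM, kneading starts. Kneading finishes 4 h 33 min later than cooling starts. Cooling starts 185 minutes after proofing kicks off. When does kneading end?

2:49 PM

Baking ends at 1:54 PM − 453 min = 6:21 AM.
Proofing starts at 6:21 AM + 50 min = 7:11 AM.
Cooling starts at 7:11 AM + 185 min = 10:16 AM.
Kneading ends at 10:16 AM + 273 min = 2:49 PM.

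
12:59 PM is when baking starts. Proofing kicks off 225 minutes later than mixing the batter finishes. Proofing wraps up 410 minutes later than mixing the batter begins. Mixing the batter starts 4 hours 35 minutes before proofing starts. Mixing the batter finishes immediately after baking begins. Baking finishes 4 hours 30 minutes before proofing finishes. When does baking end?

2:29 PM

Mixing the batter ends at 12:59 PM.
Proofing starts at 12:59 PM + 225 min = 4:44 PM.
Mixing the batter starts at 4:44 PM − 275 min = 12:09 PM.
Proofing ends at 12:09 PM + 410 min = 6:59 PM.
Baking ends at 6:59 PM − 270 min = 2:29 PM.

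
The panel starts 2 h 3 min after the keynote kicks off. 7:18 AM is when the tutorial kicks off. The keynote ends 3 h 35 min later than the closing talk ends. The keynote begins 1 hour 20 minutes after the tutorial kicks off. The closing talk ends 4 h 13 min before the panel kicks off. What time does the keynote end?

10:03 AM

The keynote starts at 7:18 AM + 80 min = 8:38 AM.
The panel starts at 8:38 AM + 123 min = 10:41 AM.
The closing talk ends at 10:41 AM − 253 min = 6:28 AM.
The keynote ends at 6:28 AM + 215 min = 10:03 AM.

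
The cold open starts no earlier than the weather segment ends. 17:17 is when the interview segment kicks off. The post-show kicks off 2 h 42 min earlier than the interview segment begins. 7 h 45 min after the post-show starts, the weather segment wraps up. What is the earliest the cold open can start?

The post-show starts at 17:17 − 162 min = 14:35.
The weather segment ends at 14:35 + 465 min = 22:20.
The cold open is bounded by the weather segment, so the earliest it can start is 22:20.

22:20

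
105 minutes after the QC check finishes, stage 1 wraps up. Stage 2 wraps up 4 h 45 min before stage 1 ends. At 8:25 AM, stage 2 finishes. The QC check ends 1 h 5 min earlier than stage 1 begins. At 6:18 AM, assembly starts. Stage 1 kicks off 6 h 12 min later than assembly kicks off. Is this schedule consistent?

Stage 1 starts at 6:18 AM + 372 min = 12:30 PM.
The QC check ends at 12:30 PM − 65 min = 11:25 AM.
Stage 1 ends at 11:25 AM + 105 min = 1:10 PM.
Stage 2 ends at 1:10 PM − 285 min = 8:25 AM.
That matches the stated 8:25 AM, so the schedule is consistent.

Yes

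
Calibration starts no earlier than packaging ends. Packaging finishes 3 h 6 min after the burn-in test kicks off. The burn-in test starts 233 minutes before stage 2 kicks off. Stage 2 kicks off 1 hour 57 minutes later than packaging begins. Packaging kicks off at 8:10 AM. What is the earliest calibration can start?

Stage 2 starts at 8:10 AM + 117 min = 10:07 AM.
The burn-in test starts at 10:07 AM − 233 min = 6:14 AM.
Packaging ends at 6:14 AM + 186 min = 9:20 AM.
Calibration is bounded by packaging, so the earliest it can start is 9:20 AM.

9:20 AM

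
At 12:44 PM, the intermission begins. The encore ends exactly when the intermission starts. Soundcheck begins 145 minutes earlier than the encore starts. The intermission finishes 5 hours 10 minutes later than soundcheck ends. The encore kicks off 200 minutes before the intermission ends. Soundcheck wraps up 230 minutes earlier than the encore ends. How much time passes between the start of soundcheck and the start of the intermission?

The encore ends at 12:44 PM.
Soundcheck ends at 12:44 PM − 230 min = 8:54 AM.
The intermission ends at 8:54 AM + 310 min = 2:04 PM.
The encore starts at 2:04 PM − 200 min = 10:44 AM.
Soundcheck starts at 10:44 AM − 145 min = 8:19 AM.
From 8:19 AM to 12:44 PM is 4 h 25 min.

4 h 25 min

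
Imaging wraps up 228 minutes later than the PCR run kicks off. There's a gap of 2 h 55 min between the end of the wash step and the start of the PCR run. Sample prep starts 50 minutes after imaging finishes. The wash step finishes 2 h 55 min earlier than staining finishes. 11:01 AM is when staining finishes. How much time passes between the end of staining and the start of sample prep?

4 hours 38 minutes

The wash step ends at 11:01 AM − 175 min = 8:06 AM.
The PCR run starts at 8:06 AM + 175 min = 11:01 AM.
Imaging ends at 11:01 AM + 228 min = 2:49 PM.
Sample prep starts at 2:49 PM + 50 min = 3:39 PM.
From 11:01 AM to 3:39 PM is 4 hours 38 minutes.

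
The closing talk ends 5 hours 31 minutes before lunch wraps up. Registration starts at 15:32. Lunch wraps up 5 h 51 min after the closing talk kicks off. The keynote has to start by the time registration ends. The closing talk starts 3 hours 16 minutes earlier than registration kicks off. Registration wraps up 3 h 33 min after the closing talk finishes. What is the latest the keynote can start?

16:09

The closing talk starts at 15:32 − 196 min = 12:16.
Lunch ends at 12:16 + 351 min = 18:07.
The closing talk ends at 18:07 − 331 min = 12:36.
Registration ends at 12:36 + 213 min = 16:09.
The keynote is bounded by registration, so the latest it can start is 16:09.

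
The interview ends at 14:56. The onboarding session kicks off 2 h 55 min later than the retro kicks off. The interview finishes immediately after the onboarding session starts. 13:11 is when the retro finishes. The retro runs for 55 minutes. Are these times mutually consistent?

No

The retro starts at 13:11 − 55 min = 12:16.
The onboarding session starts at 12:16 + 175 min = 15:11.
So the interview ends at 15:11.
But the interview is also said to end at 14:56 — a 15-minute conflict.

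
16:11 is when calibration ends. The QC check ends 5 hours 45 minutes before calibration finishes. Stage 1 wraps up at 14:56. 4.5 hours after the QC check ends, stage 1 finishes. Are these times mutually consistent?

The QC check ends at 16:11 − 345 min = 10:26.
Stage 1 ends at 10:26 + 270 min = 14:56.
That matches the stated 14:56, so the schedule is consistent.

Yes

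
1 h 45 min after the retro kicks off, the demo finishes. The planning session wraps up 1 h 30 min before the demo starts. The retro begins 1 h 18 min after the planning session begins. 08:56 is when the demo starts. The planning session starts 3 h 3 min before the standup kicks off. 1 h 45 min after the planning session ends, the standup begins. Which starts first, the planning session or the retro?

The planning session ends at 08:56 − 90 min = 07:26.
The standup starts at 07:26 + 105 min = 09:11.
The planning session starts at 09:11 − 183 min = 06:08.
The retro starts at 06:08 + 78 min = 07:26.
The planning session starts at 06:08 and the retro starts at 07:26, so the planning session is first.

the planning session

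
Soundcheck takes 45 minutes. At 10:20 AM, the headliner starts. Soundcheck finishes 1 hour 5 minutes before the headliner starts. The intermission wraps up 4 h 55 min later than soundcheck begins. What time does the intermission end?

Soundcheck ends at 10:20 AM − 65 min = 9:15 AM.
Soundcheck starts at 9:15 AM − 45 min = 8:30 AM.
The intermission ends at 8:30 AM + 295 min = 1:25 PM.

1:25 PM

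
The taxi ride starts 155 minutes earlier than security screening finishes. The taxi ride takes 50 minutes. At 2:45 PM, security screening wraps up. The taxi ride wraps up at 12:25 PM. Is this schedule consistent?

The taxi ride starts at 2:45 PM − 155 min = 12:10 PM.
The taxi ride ends at 12:10 PM + 50 min = 1:00 PM.
But the taxi ride is also said to end at 12:25 PM — a 35-minute conflict.

No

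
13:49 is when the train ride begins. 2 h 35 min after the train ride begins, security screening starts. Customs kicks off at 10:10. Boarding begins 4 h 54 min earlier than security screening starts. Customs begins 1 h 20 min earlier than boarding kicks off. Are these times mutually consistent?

Yes

Security screening starts at 13:49 + 155 min = 16:24.
Boarding starts at 16:24 − 294 min = 11:30.
Customs starts at 11:30 − 80 min = 10:10.
That matches the stated 10:10, so the schedule is consistent.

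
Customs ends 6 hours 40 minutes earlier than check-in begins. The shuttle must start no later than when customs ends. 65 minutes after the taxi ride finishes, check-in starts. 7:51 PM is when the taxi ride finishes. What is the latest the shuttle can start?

2:16 PM

Check-in starts at 7:51 PM + 65 min = 8:56 PM.
Customs ends at 8:56 PM − 400 min = 2:16 PM.
The shuttle is bounded by customs, so the latest it can start is 2:16 PM.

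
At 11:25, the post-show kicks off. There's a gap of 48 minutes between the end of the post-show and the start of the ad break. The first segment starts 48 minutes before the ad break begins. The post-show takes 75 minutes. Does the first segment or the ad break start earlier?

the first segment

The post-show ends at 11:25 + 75 min = 12:40.
The ad break starts at 12:40 + 48 min = 13:28.
The first segment starts at 13:28 − 48 min = 12:40.
The first segment starts at 12:40 and the ad break starts at 13:28, so the first segment is first.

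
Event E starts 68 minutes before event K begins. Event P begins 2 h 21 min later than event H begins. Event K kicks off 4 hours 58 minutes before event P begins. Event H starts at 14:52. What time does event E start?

Event P starts at 14:52 + 141 min = 17:13.
Event K starts at 17:13 − 298 min = 12:15.
Event E starts at 12:15 − 68 min = 11:07.

11:07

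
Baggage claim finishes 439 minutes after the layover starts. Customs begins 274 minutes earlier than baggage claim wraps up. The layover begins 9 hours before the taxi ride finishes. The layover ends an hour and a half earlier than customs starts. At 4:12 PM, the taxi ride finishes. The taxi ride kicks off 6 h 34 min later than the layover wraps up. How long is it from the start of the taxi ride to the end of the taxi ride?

The layover starts at 4:12 PM − 540 min = 7:12 AM.
Baggage claim ends at 7:12 AM + 439 min = 2:31 PM.
Customs starts at 2:31 PM − 274 min = 9:57 AM.
The layover ends at 9:57 AM − 90 min = 8:27 AM.
The taxi ride starts at 8:27 AM + 394 min = 3:01 PM.
From 3:01 PM to 4:12 PM is 1 h 11 min.

1 h 11 min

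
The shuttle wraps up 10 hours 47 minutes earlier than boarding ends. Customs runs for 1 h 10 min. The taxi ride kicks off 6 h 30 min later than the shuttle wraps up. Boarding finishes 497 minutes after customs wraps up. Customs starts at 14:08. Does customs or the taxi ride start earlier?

customs

Customs ends at 14:08 + 70 min = 15:18.
Boarding ends at 15:18 + 497 min = 23:35.
The shuttle ends at 23:35 − 647 min = 12:48.
The taxi ride starts at 12:48 + 390 min = 19:18.
Customs starts at 14:08 and the taxi ride starts at 19:18, so customs is first.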